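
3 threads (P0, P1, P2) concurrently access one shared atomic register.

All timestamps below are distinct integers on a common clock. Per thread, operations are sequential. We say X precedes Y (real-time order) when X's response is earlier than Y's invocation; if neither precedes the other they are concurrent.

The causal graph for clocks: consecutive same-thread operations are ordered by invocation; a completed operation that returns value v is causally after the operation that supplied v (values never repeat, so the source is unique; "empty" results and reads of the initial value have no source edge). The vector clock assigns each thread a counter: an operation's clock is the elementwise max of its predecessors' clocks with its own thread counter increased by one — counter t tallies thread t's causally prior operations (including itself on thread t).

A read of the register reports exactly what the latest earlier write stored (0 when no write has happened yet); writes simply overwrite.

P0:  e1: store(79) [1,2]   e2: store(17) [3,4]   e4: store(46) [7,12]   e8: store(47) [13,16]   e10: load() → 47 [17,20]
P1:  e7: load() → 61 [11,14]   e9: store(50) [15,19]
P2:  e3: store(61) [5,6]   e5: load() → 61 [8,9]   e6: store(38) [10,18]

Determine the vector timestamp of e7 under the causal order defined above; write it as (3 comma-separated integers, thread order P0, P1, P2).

(0, 1, 1)

no predecessors for e3 (invoked 5): P2 increments from zero → (0, 0, 1)
no predecessors for e1 (invoked 1): P0 increments from zero → (1, 0, 0)
merge at e5 (invoked 8): VC(e3)=(0, 0, 1), own-thread bump on P2 → (0, 0, 2)
merge at e7 (invoked 11): VC(e3)=(0, 0, 1), own-thread bump on P1 → (0, 1, 1)
merge at e2 (invoked 3): VC(e1)=(1, 0, 0), own-thread bump on P0 → (2, 0, 0)
merge at e6 (invoked 10): VC(e5)=(0, 0, 2), own-thread bump on P2 → (0, 0, 3)
merge at e9 (invoked 15): VC(e7)=(0, 1, 1), own-thread bump on P1 → (0, 2, 1)
merge at e4 (invoked 7): VC(e2)=(2, 0, 0), own-thread bump on P0 → (3, 0, 0)
merge at e8 (invoked 13): VC(e4)=(3, 0, 0), own-thread bump on P0 → (4, 0, 0)
merge at e10 (invoked 17): VC(e8)=(4, 0, 0), own-thread bump on P0 → (5, 0, 0)
target: VC(e7) = (0, 1, 1)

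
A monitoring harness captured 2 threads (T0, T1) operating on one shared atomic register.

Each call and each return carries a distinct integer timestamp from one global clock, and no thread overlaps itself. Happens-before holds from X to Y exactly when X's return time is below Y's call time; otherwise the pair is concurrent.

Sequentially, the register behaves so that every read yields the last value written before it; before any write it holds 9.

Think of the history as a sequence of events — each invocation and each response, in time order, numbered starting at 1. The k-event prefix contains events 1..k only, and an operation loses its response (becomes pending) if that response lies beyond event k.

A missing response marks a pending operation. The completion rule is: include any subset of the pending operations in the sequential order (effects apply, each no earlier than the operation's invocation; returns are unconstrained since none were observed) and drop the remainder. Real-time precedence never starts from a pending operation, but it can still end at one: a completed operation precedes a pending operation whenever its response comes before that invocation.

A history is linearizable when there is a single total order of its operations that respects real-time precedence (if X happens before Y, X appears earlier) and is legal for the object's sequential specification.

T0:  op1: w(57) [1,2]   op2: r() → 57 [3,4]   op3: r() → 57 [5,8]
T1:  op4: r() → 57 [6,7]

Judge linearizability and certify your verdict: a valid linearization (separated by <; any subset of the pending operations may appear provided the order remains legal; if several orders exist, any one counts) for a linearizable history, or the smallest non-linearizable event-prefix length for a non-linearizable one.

1. op1 w(57), leaving value 57
2. op2 r() → 57, leaving value 57
3. op3 r() → 57, leaving value 57
4. op4 r() → 57, leaving value 57

linearizable — witness: op1 < op2 < op3 < op4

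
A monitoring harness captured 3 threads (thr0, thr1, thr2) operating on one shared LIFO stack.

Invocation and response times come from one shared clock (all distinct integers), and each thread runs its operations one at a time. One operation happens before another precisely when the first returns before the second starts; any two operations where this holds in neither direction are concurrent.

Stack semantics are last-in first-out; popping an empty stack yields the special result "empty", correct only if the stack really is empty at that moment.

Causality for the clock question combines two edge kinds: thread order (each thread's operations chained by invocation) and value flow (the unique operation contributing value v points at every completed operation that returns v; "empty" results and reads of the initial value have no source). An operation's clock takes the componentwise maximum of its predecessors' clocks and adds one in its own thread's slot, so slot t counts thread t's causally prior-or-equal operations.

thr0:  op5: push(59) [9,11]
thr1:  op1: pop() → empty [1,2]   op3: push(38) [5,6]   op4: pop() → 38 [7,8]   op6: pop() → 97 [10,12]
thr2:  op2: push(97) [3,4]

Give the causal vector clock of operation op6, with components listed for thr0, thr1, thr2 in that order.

invoked at 3, op2 has no predecessors; its own thr2 bump gives (0, 0, 1)
invoked at 1, op1 has no predecessors; its own thr1 bump gives (0, 1, 0)
invoked at 9, op5 has no predecessors; its own thr0 bump gives (1, 0, 0)
VC(op3, invoked at 5): max of VC(op1)=(0, 1, 0), then +1 on thread thr1 → (0, 2, 0)
VC(op4, invoked at 7): max of VC(op3)=(0, 2, 0), then +1 on thread thr1 → (0, 3, 0)
VC(op6, invoked at 10): max of VC(op2)=(0, 0, 1), VC(op4)=(0, 3, 0), then +1 on thread thr1 → (0, 4, 1)
target: VC(op6) = (0, 4, 1)

(0, 4, 1)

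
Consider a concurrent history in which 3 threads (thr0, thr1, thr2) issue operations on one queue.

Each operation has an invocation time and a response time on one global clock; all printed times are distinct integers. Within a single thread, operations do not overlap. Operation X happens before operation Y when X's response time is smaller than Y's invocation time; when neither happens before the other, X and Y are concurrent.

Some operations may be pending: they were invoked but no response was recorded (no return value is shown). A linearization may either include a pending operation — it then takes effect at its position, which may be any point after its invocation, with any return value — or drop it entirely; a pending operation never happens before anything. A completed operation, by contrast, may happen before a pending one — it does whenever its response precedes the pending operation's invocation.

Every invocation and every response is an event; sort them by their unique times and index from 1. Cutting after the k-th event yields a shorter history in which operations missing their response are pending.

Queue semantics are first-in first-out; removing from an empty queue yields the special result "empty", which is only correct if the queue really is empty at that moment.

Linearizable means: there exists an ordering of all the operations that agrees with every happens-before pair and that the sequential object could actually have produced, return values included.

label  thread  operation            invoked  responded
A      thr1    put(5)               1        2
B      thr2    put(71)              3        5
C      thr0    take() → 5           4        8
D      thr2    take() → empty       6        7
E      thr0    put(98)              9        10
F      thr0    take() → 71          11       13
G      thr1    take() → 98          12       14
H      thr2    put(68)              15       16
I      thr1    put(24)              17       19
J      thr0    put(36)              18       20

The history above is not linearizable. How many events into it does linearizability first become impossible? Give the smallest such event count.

7

events 1..6 are still linearizable — one witness is A, B:
after step 1 (A put(5)): queue <5>
after step 2 (B put(71)): queue <5,71>
at event 7 (D's time-7 response) nothing linearizes any more
completion choices over the 1 pending operation (C) were checked; none helps
sample order A, B, D (pending dropped) stalls at step 3 — D take() → empty has no legal effect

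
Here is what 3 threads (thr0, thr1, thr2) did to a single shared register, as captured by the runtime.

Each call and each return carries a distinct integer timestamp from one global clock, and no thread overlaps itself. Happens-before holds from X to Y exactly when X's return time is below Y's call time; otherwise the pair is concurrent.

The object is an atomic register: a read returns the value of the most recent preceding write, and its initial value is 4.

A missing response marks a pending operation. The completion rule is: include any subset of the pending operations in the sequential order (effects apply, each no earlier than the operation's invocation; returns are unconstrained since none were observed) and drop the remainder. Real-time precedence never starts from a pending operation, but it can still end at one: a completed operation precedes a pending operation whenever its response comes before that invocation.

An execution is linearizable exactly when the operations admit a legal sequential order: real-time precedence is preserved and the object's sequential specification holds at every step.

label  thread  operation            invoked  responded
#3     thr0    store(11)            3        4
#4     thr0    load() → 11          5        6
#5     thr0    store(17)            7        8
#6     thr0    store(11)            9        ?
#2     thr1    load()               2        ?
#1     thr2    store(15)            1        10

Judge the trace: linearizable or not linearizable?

linearizable

a witness: #1, #2, #3, #4, #5
1. #1 store(15), leaving value 15
2. #2 load() (pending, included), leaving value 15
3. #3 store(11), leaving value 11
4. #4 load() → 11, leaving value 11
5. #5 store(17), leaving value 17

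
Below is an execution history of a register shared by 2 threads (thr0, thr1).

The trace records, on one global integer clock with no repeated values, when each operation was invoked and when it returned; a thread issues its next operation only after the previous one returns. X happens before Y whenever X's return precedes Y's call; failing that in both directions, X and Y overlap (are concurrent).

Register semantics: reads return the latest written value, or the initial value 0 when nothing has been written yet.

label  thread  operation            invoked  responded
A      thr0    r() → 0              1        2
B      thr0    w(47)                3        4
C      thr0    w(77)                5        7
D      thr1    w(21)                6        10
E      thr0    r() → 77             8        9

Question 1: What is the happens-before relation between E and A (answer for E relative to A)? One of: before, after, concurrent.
after

E spans [8,9], A spans [1,2]
resp(A)=2 < inv(E)=8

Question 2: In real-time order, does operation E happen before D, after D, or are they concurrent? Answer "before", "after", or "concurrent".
concurrent

E spans [8,9], D spans [6,10]
the intervals overlap in both directions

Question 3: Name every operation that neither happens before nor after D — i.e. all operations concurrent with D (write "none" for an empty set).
C, E

D runs from 6 to 10; window-overlapping ops are concurrent
A [1,2]: before
B [3,4]: before
C [5,7]: concurrent
E [8,9]: concurrent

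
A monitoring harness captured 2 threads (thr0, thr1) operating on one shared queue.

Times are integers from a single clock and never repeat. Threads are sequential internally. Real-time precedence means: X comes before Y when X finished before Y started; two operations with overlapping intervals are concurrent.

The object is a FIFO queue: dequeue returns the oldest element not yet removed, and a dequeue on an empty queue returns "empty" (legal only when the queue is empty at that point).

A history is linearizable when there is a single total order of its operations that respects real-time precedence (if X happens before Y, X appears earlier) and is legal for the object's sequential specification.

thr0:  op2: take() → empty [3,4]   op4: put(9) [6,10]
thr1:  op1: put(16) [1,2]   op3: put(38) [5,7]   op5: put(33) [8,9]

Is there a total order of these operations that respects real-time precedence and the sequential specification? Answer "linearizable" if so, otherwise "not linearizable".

not linearizable

cut after 3 events: linearizable; cut after 4 events (op2 responds, time 4): not linearizable
exhaustive check: the 2 completed queue ops admit one real-time order; illegal
for example op1, op2 fails at step 2: op2 take() → empty is not legal there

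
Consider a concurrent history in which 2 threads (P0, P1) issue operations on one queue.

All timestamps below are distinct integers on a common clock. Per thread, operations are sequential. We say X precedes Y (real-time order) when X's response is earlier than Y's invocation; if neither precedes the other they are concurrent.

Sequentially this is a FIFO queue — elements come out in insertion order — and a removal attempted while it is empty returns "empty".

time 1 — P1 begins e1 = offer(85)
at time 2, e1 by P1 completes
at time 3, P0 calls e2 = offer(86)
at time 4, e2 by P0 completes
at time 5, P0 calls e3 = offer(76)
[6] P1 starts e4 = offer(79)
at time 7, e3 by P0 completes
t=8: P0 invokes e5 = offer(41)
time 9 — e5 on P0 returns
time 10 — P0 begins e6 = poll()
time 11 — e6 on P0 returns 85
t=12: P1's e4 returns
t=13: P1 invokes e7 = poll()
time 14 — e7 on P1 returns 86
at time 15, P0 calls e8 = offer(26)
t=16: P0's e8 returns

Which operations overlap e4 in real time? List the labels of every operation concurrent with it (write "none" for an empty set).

e4 runs from 6 to 12; window-overlapping ops are concurrent
e1 [1,2]: before
e2 [3,4]: before
e3 [5,7]: concurrent
e5 [8,9]: concurrent
e6 [10,11]: concurrent
e7 [13,14]: after
e8 [15,16]: after

e3, e5, e6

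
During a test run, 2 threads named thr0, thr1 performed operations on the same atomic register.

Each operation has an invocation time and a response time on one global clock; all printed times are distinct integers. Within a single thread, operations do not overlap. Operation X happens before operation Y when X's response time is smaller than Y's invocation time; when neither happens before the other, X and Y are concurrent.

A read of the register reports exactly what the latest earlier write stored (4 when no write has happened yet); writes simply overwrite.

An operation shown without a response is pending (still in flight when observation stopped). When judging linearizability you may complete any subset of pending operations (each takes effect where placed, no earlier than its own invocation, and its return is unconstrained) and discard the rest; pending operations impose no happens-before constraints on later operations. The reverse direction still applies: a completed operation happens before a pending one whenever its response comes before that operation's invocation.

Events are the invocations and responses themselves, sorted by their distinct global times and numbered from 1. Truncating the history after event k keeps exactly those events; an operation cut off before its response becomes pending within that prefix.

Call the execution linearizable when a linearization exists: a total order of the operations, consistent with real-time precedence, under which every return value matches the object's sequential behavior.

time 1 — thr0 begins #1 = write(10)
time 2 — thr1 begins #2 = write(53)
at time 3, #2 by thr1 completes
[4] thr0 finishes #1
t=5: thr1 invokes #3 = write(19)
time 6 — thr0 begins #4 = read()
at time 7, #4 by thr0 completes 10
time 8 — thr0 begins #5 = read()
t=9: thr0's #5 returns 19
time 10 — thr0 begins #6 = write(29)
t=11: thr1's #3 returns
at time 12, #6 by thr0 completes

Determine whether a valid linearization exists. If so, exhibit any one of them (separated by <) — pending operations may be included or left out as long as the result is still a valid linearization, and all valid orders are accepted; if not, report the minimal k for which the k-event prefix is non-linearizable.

after step 1 (#2 write(53)): value 53
after step 2 (#1 write(10)): value 10
after step 3 (#4 read() → 10): value 10
after step 4 (#3 write(19)): value 19
after step 5 (#5 read() → 19): value 19
after step 6 (#6 write(29)): value 29

linearizable — witness: #2 < #1 < #4 < #3 < #5 < #6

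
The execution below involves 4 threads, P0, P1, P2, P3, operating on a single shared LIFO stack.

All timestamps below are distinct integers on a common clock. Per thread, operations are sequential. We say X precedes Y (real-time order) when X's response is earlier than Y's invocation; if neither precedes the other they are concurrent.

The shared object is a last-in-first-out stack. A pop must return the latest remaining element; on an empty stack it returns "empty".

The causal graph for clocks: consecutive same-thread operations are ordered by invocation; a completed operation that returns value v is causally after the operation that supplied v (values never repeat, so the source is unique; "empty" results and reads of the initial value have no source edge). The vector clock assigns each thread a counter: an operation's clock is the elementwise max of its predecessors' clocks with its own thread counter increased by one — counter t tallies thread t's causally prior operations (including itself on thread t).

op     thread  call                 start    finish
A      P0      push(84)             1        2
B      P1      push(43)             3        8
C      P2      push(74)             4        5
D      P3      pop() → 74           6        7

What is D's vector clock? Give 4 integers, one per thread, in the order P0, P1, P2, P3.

(0, 0, 1, 1)

no predecessors for C (invoked 4): P2 increments from zero → (0, 0, 1, 0)
no predecessors for B (invoked 3): P1 increments from zero → (0, 1, 0, 0)
no predecessors for A (invoked 1): P0 increments from zero → (1, 0, 0, 0)
D, invoked 6, takes VC(C)=(0, 0, 1, 0) under max, adds 1 for P3 → (0, 0, 1, 1)
target: VC(D) = (0, 0, 1, 1)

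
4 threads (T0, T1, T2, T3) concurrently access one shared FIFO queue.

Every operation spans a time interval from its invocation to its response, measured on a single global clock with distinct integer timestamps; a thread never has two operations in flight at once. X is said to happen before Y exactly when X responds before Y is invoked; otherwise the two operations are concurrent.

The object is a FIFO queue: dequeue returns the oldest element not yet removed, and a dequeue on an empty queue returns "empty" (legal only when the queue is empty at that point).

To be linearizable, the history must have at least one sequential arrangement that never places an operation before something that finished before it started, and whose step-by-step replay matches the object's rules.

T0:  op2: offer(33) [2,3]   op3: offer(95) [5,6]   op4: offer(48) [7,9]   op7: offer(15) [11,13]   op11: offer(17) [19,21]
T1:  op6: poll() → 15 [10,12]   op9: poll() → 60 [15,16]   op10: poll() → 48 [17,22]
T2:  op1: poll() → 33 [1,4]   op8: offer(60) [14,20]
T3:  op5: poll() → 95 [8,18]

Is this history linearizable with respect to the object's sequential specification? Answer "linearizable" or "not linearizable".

not linearizable

cut after 11 events: linearizable; cut after 12 events (op6 responds, time 12): not linearizable
5 completed operations, 2 real-time-consistent orders — every FIFO queue replay fails
no completion choice of the 2 pending operations (op5, op7) rescues it — every subset was tried
for example op1, op2, op3, op4, op6 (pending dropped) fails at step 1: op1 poll() → 33 is not legal there
for example op2, op1, op3, op4, op6 (pending dropped) fails at step 5: op6 poll() → 15 is not legal there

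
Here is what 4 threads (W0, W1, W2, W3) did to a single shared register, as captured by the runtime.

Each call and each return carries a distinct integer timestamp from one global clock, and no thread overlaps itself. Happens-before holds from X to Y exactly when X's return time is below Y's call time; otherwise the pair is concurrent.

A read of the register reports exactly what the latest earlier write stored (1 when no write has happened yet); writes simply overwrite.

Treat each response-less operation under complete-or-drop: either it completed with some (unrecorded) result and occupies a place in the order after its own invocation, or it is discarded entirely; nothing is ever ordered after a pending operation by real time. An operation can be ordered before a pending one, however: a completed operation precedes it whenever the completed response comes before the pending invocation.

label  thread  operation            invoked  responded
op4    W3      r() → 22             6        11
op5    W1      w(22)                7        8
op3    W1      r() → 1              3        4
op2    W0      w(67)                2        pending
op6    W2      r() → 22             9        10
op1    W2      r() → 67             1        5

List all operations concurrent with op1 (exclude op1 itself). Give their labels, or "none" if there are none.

op1 runs from 1 to 5; window-overlapping ops are concurrent
op2 [2,…): concurrent
op3 [3,4]: concurrent
op4 [6,11]: after
op5 [7,8]: after
op6 [9,10]: after

op2, op3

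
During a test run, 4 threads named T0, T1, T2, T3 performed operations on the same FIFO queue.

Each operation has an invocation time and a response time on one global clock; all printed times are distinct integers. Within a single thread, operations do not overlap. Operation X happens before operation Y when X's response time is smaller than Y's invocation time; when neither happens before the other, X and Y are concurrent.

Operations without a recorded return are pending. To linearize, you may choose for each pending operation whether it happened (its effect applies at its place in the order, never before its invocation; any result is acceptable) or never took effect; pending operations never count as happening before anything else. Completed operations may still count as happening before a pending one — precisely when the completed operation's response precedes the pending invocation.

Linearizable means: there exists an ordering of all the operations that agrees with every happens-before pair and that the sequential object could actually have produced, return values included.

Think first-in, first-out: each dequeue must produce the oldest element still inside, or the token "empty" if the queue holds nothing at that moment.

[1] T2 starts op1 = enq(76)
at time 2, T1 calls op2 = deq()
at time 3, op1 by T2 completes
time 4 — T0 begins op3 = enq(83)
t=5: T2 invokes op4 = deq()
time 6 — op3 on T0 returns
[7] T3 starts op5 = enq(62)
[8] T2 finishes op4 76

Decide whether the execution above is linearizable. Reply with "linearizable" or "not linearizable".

a witness: op1, op3, op4
after step 1 (op1 enq(76)): queue <76>
after step 2 (op3 enq(83)): queue <76,83>
after step 3 (op4 deq() → 76): queue <83>

linearizable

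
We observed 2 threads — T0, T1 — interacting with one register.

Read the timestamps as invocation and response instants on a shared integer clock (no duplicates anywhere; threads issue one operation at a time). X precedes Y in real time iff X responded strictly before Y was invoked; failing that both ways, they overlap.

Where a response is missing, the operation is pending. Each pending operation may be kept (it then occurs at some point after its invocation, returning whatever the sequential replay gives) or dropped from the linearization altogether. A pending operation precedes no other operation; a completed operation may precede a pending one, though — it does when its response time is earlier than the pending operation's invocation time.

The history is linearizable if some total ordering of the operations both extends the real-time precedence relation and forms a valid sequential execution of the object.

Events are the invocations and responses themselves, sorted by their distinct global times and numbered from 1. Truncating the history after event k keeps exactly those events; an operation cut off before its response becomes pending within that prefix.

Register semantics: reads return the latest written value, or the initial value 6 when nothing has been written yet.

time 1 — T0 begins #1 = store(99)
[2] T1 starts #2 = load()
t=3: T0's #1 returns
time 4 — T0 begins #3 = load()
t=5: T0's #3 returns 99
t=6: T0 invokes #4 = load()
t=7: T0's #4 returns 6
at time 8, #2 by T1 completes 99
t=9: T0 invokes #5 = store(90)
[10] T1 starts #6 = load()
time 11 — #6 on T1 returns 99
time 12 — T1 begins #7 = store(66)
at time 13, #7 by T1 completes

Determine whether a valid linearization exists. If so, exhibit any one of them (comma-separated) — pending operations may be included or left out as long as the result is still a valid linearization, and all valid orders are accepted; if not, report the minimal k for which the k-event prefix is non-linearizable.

already the first 7 events (up to #4's response at time 7) admit no linearization; the first 6 still do
the completed operations (3 total) allow one real-time order; the register replay rejects it
completion choices over the 1 pending operation (#2) were checked; none helps
for example #1, #3, #4 (pending dropped) fails at step 3: #4 load() → 6 is not legal there

not linearizable — minimal violating prefix: 7 events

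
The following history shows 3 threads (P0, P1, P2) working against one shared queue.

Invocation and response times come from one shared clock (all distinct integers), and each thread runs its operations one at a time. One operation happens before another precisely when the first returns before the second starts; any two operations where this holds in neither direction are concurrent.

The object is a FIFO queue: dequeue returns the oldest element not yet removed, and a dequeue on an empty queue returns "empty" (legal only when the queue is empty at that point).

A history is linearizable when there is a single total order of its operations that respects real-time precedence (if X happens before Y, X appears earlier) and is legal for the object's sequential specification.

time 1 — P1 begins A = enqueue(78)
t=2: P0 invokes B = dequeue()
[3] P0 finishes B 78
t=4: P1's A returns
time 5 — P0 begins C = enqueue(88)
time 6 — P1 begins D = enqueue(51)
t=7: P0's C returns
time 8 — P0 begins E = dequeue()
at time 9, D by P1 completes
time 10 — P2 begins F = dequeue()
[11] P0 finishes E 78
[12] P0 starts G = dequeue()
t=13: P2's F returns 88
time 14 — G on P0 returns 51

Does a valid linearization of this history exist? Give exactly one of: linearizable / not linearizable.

not linearizable

the violation lands at event 11, E's response at time 11: events 1..10 linearize, events 1..11 do not
5 completed operations, 6 real-time-consistent orders — every queue replay fails
no completion choice of the 1 pending operation (F) rescues it — every subset was tried
take A, B, C, D, E (pending dropped): step 5 already fails, because E dequeue() → 78 cannot occur there
take A, B, C, E, D (pending dropped): step 4 already fails, because E dequeue() → 78 cannot occur there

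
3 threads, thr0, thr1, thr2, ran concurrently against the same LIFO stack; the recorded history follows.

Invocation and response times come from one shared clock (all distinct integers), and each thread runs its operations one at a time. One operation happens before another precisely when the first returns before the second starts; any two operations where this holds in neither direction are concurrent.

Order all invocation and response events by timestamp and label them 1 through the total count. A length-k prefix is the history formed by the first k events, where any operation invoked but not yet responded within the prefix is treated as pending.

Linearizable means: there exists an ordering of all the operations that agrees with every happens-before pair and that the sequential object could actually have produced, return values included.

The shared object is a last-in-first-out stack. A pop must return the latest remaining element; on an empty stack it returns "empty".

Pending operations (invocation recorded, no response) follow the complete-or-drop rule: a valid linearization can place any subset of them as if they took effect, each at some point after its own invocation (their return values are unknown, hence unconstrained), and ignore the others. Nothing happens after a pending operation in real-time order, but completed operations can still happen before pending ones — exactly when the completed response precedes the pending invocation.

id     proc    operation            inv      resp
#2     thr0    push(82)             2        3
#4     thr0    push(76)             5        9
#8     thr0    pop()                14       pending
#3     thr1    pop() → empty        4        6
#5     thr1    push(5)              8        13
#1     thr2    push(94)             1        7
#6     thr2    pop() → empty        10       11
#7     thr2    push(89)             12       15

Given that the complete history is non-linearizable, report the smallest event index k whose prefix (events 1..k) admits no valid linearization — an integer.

6

events 1..5 are linearizable; a witness order is #1, #2:
1. #1 push(94) (pending, included), leaving stack <94>
2. #2 push(82), leaving stack <94,82>
once event 6 joins (#3's response, time 6), exhaustive search finds no witness
including or dropping the 2 pending operations (#1, #4) in any combination fails
one such order, #2, #3 (pending dropped), breaks at step 2 where #3 pop() → empty is illegal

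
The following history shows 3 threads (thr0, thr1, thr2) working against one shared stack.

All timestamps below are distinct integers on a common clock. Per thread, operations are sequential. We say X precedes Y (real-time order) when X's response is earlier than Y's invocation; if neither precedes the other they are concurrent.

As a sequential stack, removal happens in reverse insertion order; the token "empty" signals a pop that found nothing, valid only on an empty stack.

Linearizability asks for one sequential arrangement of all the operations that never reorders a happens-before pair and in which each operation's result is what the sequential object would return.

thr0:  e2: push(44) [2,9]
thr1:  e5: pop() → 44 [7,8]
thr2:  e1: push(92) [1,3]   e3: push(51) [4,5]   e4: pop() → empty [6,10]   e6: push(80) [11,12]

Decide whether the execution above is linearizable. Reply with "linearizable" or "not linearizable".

the violation lands at event 10, e4's response at time 10: events 1..9 linearize, events 1..10 do not
the 5 completed operations admit 10 real-time orders; each fails the stack replay
for example e1, e2, e3, e4, e5 fails at step 4: e4 pop() → empty is not legal there
for example e1, e2, e3, e5, e4 fails at step 4: e5 pop() → 44 is not legal there

not linearizable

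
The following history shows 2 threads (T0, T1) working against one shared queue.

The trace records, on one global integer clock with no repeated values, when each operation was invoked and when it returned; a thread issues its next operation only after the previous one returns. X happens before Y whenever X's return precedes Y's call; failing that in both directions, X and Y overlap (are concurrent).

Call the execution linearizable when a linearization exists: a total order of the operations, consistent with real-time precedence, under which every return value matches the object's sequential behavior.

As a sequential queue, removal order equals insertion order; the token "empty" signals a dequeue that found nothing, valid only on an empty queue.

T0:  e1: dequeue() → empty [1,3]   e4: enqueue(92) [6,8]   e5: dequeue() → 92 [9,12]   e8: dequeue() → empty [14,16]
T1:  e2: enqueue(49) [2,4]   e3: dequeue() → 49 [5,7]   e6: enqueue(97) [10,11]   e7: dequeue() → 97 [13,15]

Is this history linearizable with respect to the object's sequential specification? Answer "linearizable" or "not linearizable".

a witness: e1, e2, e3, e4, e5, e6, e7, e8
1. e1 dequeue() → empty, leaving queue <>
2. e2 enqueue(49), leaving queue <49>
3. e3 dequeue() → 49, leaving queue <>
4. e4 enqueue(92), leaving queue <92>
5. e5 dequeue() → 92, leaving queue <>
6. e6 enqueue(97), leaving queue <97>
7. e7 dequeue() → 97, leaving queue <>
8. e8 dequeue() → empty, leaving queue <>

linearizable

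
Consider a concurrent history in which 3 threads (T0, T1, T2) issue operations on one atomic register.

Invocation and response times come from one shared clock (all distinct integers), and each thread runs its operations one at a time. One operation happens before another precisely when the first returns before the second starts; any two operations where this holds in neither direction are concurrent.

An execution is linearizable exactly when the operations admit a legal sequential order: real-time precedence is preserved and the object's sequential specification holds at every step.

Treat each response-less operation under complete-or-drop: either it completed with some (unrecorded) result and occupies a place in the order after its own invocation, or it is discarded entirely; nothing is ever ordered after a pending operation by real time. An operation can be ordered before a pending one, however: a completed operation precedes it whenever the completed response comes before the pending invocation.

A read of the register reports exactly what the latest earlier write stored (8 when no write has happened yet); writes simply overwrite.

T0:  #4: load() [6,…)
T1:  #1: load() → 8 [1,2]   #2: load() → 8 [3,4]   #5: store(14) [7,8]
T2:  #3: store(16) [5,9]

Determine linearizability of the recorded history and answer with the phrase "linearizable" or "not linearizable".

a witness: #1, #2, #3, #4, #5
after step 1 (#1 load() → 8): value 8
after step 2 (#2 load() → 8): value 8
after step 3 (#3 store(16)): value 16
after step 4 (#4 load() (pending, included)): value 16
after step 5 (#5 store(14)): value 14

linearizable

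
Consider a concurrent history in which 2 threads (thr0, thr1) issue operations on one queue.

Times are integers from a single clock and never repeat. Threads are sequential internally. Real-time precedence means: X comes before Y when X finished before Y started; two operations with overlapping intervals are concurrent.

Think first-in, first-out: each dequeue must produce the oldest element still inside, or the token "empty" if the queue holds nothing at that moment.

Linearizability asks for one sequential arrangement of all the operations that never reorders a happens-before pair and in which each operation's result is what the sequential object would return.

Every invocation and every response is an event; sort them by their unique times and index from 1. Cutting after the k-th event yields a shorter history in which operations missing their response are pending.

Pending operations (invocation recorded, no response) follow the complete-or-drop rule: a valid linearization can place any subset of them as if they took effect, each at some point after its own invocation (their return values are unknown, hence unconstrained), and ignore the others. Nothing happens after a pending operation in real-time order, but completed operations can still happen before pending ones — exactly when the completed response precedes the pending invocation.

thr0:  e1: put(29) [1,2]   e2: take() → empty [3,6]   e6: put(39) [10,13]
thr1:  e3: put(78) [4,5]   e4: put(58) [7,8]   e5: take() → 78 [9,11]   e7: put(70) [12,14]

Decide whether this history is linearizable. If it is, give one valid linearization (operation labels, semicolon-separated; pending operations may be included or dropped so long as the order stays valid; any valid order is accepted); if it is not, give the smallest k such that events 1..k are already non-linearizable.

not linearizable — minimal violating prefix: 6 events

already the first 6 events (up to e2's response at time 6) admit no linearization; the first 5 still do
real-time-consistent orders of the 3 completed operations: 2 — all fail the queue replay
sample order e1, e2, e3 stalls at step 2 — e2 take() → empty has no legal effect
sample order e1, e3, e2 stalls at step 3 — e2 take() → empty has no legal effect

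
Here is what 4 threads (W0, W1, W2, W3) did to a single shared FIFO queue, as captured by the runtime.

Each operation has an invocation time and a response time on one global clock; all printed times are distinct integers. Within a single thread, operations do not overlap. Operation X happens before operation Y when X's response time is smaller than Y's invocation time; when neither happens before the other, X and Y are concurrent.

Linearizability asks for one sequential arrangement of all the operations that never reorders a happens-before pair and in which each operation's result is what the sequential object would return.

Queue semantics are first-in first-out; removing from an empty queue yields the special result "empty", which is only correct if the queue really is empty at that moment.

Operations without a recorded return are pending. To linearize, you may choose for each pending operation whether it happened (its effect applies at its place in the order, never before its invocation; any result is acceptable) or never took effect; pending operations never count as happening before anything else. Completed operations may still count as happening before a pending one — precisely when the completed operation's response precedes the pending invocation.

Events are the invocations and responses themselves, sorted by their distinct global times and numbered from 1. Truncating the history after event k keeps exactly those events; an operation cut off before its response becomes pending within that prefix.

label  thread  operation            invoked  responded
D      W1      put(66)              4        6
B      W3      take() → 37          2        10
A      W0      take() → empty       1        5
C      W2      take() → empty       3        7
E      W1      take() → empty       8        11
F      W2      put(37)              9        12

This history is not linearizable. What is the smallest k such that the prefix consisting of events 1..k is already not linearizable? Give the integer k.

a valid linearization of events 1..10 exists, for instance A, C, D, E, F, B:
after step 1 (A take() → empty): queue <>
after step 2 (C take() → empty): queue <>
after step 3 (D put(66)): queue <66>
after step 4 (E take() (pending, included)): queue <>
after step 5 (F put(37) (pending, included)): queue <37>
after step 6 (B take() → 37): queue <>
include event 11 — E responding at 11 — and every candidate order breaks
every completion of the 1 pending operation (F) was checked; none linearizes
e.g. A, B, C, D, E (pending dropped): illegal at step 2, since B take() → 37 cannot apply there
e.g. A, B, D, C, E (pending dropped): illegal at step 2, since B take() → 37 cannot apply there

11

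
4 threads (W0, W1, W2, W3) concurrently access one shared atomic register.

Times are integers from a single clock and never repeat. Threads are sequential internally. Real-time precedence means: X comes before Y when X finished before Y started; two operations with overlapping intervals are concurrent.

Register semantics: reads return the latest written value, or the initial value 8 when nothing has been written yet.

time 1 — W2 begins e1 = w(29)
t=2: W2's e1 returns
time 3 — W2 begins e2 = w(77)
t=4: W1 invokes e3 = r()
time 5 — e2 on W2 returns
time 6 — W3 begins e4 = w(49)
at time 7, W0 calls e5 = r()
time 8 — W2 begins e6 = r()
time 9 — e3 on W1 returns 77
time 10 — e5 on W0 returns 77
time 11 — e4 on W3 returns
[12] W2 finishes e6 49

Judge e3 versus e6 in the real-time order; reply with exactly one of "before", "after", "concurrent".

e3 spans [4,9], e6 spans [8,12]
the intervals overlap in both directions

concurrent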